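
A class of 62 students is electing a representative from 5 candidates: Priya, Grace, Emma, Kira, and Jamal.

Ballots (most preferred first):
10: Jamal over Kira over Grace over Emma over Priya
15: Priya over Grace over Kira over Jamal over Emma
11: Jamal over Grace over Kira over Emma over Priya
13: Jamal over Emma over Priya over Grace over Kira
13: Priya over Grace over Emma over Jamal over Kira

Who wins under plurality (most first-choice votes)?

First-place votes: Priya 28, Grace 0, Emma 0, Kira 0, Jamal 34.

Jamal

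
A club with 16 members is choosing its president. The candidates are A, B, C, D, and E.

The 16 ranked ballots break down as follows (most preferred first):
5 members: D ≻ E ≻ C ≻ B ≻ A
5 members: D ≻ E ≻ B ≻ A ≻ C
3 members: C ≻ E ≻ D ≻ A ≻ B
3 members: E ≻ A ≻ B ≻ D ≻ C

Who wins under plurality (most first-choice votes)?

First-place votes: A 0, B 0, C 3, D 10, E 3.

D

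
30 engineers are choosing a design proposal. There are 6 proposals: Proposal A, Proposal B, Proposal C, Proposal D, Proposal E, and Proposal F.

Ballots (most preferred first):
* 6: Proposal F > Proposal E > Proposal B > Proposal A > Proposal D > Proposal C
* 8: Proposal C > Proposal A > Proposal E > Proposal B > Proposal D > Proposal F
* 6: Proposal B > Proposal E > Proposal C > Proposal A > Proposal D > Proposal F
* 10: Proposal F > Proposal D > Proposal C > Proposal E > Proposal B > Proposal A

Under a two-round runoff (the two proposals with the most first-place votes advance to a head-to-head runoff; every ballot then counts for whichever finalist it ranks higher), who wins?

Round 1 first-place votes: Proposal A 0, Proposal B 6, Proposal C 8, Proposal D 0, Proposal E 0, Proposal F 16. Proposal F and Proposal C advance.
Runoff: Proposal F is ranked above Proposal C on 16 ballots, Proposal C above Proposal F on 14.

Proposal F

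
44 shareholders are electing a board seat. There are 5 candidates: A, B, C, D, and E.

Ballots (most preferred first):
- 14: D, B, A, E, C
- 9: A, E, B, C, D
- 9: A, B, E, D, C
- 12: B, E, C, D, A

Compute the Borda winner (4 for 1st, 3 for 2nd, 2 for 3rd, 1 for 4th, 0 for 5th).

A: 14×2 + 9×4 + 9×4 + 12×0 = 100
B: 14×3 + 9×2 + 9×3 + 12×4 = 135
C: 14×0 + 9×1 + 9×0 + 12×2 = 33
D: 14×4 + 9×0 + 9×1 + 12×1 = 77
E: 14×1 + 9×3 + 9×2 + 12×3 = 95

B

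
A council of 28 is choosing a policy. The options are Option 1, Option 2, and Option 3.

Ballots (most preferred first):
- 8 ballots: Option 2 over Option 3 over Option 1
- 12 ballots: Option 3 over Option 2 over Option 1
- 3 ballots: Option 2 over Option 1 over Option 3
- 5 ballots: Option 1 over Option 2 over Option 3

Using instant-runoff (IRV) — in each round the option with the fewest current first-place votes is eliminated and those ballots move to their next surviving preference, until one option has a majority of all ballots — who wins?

Round 1: Option 1 5, Option 2 11, Option 3 12. Option 1 eliminated.
Round 2: Option 2 16, Option 3 12. Option 2 has a majority (≥15).

Option 2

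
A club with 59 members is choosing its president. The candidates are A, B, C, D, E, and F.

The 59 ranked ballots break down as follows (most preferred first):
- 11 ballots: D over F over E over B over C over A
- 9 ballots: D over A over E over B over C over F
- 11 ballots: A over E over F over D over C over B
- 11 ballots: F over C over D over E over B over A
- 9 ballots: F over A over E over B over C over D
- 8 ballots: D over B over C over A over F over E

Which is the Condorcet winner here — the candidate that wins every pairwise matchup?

F vs A: 31–28
F vs B: 42–17
F vs C: 42–17
F vs D: 31–28
F vs E: 39–20
F beats every other candidate.

F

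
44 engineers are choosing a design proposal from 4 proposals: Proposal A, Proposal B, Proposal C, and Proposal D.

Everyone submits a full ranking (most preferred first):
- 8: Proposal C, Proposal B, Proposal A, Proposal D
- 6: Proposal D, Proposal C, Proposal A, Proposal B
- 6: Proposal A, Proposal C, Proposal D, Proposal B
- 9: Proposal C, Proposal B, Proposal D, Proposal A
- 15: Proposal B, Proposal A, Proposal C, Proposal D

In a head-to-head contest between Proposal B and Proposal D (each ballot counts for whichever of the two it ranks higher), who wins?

Proposal B

Proposal B is ranked above Proposal D on 32 ballots; Proposal D above Proposal B on 12.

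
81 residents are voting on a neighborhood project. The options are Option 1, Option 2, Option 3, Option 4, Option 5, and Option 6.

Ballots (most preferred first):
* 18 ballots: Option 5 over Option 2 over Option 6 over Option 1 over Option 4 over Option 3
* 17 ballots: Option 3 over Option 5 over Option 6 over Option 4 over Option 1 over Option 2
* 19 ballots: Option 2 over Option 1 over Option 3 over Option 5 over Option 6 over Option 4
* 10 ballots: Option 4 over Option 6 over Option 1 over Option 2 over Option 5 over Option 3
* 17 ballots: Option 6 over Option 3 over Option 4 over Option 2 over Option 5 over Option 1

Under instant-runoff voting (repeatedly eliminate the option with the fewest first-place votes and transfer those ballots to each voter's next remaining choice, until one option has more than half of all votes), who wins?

Round 1: Option 1 0, Option 2 19, Option 3 17, Option 4 10, Option 5 18, Option 6 17. Option 1 eliminated.
Round 2: Option 2 19, Option 3 17, Option 4 10, Option 5 18, Option 6 17. Option 4 eliminated.
Round 3: Option 2 19, Option 3 17, Option 5 18, Option 6 27. Option 3 eliminated.
Round 4: Option 2 19, Option 5 35, Option 6 27. Option 2 eliminated.
Round 5: Option 5 54, Option 6 27. Option 5 has a majority (≥41).

Option 5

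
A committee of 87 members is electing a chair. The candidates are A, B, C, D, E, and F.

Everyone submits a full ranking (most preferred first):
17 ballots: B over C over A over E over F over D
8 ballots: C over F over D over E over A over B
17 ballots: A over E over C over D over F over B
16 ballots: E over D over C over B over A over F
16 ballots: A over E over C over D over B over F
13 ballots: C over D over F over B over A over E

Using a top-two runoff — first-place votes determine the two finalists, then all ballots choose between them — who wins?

C

Round 1 first-place votes: A 33, B 17, C 21, D 0, E 16, F 0. A and C advance.
Runoff: A is ranked above C on 33 ballots, C above A on 54.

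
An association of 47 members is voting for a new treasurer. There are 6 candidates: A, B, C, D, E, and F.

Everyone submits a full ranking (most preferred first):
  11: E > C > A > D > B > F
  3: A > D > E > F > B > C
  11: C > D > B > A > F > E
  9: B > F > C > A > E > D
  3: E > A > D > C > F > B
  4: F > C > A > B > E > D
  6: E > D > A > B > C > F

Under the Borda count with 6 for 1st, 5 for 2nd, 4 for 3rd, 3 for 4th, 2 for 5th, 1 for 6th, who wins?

A: 11×4 + 3×6 + 11×3 + 9×3 + 3×5 + 4×4 + 6×4 = 177
B: 11×2 + 3×2 + 11×4 + 9×6 + 3×1 + 4×3 + 6×3 = 159
C: 11×5 + 3×1 + 11×6 + 9×4 + 3×3 + 4×5 + 6×2 = 201
D: 11×3 + 3×5 + 11×5 + 9×1 + 3×4 + 4×1 + 6×5 = 158
E: 11×6 + 3×4 + 11×1 + 9×2 + 3×6 + 4×2 + 6×6 = 169
F: 11×1 + 3×3 + 11×2 + 9×5 + 3×2 + 4×6 + 6×1 = 123

C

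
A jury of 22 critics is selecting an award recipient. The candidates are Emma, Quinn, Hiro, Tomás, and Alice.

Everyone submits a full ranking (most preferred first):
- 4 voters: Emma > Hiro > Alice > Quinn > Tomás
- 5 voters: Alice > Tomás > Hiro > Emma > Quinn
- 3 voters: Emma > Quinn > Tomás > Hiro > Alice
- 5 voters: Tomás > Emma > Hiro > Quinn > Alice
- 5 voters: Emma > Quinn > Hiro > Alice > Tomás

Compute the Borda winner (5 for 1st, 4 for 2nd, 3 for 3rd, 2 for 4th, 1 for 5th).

Emma: 4×5 + 5×2 + 3×5 + 5×4 + 5×5 = 90
Quinn: 4×2 + 5×1 + 3×4 + 5×2 + 5×4 = 55
Hiro: 4×4 + 5×3 + 3×2 + 5×3 + 5×3 = 67
Tomás: 4×1 + 5×4 + 3×3 + 5×5 + 5×1 = 63
Alice: 4×3 + 5×5 + 3×1 + 5×1 + 5×2 = 55

Emma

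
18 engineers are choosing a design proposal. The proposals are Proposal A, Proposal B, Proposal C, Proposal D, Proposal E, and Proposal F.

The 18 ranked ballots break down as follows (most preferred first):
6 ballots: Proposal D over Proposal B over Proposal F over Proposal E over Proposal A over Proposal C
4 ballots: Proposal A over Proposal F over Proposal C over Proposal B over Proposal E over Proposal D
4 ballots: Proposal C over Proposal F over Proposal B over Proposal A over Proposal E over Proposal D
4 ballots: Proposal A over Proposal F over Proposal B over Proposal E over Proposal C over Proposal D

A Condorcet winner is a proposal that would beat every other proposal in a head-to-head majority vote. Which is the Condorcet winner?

Proposal F

Proposal F vs Proposal A: 10–8
Proposal F vs Proposal B: 12–6
Proposal F vs Proposal C: 14–4
Proposal F vs Proposal D: 12–6
Proposal F vs Proposal E: 18–0
Proposal F beats every other proposal.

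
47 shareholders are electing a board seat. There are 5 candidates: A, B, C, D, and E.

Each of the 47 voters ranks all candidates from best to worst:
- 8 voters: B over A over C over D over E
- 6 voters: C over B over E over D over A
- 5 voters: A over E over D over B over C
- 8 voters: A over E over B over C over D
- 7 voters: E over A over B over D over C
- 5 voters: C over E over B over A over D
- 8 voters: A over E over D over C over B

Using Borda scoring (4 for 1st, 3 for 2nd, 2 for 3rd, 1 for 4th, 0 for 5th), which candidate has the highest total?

A: 8×3 + 6×0 + 5×4 + 8×4 + 7×3 + 5×1 + 8×4 = 134
B: 8×4 + 6×3 + 5×1 + 8×2 + 7×2 + 5×2 + 8×0 = 95
C: 8×2 + 6×4 + 5×0 + 8×1 + 7×0 + 5×4 + 8×1 = 76
D: 8×1 + 6×1 + 5×2 + 8×0 + 7×1 + 5×0 + 8×2 = 47
E: 8×0 + 6×2 + 5×3 + 8×3 + 7×4 + 5×3 + 8×3 = 118

A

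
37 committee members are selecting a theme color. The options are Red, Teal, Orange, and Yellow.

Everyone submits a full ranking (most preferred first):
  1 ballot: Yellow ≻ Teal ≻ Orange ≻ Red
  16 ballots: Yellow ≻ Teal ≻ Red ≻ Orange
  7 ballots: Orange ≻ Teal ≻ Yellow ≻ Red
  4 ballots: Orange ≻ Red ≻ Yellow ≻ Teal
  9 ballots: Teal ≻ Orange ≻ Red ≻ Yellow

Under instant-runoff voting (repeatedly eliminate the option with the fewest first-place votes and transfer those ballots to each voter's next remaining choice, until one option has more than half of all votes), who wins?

Orange

Round 1: Red 0, Teal 9, Orange 11, Yellow 17. Red eliminated.
Round 2: Teal 9, Orange 11, Yellow 17. Teal eliminated.
Round 3: Orange 20, Yellow 17. Orange has a majority (≥19).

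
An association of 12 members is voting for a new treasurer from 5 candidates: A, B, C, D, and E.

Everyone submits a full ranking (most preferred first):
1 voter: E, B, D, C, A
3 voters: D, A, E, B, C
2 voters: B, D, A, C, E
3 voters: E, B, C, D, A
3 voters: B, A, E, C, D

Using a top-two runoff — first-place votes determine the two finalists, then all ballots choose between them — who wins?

E

Round 1 first-place votes: A 0, B 5, C 0, D 3, E 4. B and E advance.
Runoff: B is ranked above E on 5 ballots, E above B on 7.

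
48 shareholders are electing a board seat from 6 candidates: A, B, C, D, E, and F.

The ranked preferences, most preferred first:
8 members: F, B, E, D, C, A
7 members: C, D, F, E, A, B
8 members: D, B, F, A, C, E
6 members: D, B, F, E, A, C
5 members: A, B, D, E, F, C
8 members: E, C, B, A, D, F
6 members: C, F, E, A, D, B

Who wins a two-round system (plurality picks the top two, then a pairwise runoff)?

Round 1 first-place votes: A 5, B 0, C 13, D 14, E 8, F 8. D and C advance.
Runoff: D is ranked above C on 27 ballots, C above D on 21.

D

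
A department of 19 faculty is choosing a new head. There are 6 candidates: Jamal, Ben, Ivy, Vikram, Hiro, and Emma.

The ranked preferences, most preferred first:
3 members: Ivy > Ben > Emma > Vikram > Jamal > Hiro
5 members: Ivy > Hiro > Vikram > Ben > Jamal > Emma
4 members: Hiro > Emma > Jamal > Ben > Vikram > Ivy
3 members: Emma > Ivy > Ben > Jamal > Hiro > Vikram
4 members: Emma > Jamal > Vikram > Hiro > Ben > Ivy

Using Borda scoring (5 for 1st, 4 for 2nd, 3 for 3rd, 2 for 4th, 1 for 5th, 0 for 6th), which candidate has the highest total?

Jamal: 3×1 + 5×1 + 4×3 + 3×2 + 4×4 = 42
Ben: 3×4 + 5×2 + 4×2 + 3×3 + 4×1 = 43
Ivy: 3×5 + 5×5 + 4×0 + 3×4 + 4×0 = 52
Vikram: 3×2 + 5×3 + 4×1 + 3×0 + 4×3 = 37
Hiro: 3×0 + 5×4 + 4×5 + 3×1 + 4×2 = 51
Emma: 3×3 + 5×0 + 4×4 + 3×5 + 4×5 = 60

Emma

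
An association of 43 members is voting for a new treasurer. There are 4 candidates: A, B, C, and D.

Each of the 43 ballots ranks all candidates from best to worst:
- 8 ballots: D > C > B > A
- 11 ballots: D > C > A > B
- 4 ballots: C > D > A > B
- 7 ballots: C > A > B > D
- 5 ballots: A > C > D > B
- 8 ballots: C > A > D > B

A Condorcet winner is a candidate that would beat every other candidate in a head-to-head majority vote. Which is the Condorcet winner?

C vs A: 38–5
C vs B: 43–0
C vs D: 24–19
C beats every other candidate.

C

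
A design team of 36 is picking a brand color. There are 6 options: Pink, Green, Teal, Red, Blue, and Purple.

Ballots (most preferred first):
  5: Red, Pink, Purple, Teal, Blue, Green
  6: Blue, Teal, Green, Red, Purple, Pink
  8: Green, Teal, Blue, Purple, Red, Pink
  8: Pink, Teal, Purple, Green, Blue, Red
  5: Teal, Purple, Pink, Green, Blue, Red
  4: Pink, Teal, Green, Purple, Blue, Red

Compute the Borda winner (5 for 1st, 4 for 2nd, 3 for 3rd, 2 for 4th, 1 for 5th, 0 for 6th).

Teal

Pink: 5×4 + 6×0 + 8×0 + 8×5 + 5×3 + 4×5 = 95
Green: 5×0 + 6×3 + 8×5 + 8×2 + 5×2 + 4×3 = 96
Teal: 5×2 + 6×4 + 8×4 + 8×4 + 5×5 + 4×4 = 139
Red: 5×5 + 6×2 + 8×1 + 8×0 + 5×0 + 4×0 = 45
Blue: 5×1 + 6×5 + 8×3 + 8×1 + 5×1 + 4×1 = 76
Purple: 5×3 + 6×1 + 8×2 + 8×3 + 5×4 + 4×2 = 89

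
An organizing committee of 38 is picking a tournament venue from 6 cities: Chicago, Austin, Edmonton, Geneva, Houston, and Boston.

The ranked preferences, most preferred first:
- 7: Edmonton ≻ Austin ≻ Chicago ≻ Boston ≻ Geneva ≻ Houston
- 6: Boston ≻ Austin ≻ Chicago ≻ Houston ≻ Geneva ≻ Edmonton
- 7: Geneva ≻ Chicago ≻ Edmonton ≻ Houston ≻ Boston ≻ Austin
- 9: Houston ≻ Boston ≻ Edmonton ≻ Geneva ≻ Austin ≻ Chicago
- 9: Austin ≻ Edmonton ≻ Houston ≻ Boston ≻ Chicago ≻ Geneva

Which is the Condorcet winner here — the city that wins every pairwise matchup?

Edmonton vs Chicago: 25–13
Edmonton vs Austin: 23–15
Edmonton vs Geneva: 25–13
Edmonton vs Houston: 23–15
Edmonton vs Boston: 23–15
Edmonton beats every other city.

Edmonton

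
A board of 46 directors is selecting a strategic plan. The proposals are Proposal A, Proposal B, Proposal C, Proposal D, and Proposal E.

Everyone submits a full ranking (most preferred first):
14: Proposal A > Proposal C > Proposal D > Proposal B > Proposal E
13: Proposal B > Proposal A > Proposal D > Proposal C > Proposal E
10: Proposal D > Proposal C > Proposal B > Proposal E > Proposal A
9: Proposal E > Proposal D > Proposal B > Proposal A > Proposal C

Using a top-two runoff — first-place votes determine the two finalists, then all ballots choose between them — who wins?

Round 1 first-place votes: Proposal A 14, Proposal B 13, Proposal C 0, Proposal D 10, Proposal E 9. Proposal A and Proposal B advance.
Runoff: Proposal A is ranked above Proposal B on 14 ballots, Proposal B above Proposal A on 32.

Proposal B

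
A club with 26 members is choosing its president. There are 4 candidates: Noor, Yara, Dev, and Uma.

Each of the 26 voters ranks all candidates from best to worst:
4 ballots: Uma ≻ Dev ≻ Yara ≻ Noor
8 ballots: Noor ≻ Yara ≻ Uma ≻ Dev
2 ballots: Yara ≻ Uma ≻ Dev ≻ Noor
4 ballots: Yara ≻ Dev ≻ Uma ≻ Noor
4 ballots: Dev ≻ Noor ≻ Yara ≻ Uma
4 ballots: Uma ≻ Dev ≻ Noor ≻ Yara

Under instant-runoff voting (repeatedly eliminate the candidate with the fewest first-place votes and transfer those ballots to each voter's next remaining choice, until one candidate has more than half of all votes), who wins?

Uma

Round 1: Noor 8, Yara 6, Dev 4, Uma 8. Dev eliminated.
Round 2: Noor 12, Yara 6, Uma 8. Yara eliminated.
Round 3: Noor 12, Uma 14. Uma has a majority (≥14).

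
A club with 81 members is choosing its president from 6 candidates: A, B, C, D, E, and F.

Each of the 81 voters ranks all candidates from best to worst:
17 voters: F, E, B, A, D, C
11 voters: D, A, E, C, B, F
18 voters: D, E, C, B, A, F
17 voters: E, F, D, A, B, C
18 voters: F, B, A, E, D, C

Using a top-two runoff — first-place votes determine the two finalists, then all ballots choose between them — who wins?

F

Round 1 first-place votes: A 0, B 0, C 0, D 29, E 17, F 35. F and D advance.
Runoff: F is ranked above D on 52 ballots, D above F on 29.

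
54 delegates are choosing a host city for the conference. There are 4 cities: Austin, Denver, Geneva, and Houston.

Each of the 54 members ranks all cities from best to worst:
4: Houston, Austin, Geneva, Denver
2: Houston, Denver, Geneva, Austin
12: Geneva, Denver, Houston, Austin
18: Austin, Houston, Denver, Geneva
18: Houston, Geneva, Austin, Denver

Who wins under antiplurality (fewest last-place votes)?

Houston

Last-place votes: Austin 14, Denver 22, Geneva 18, Houston 0.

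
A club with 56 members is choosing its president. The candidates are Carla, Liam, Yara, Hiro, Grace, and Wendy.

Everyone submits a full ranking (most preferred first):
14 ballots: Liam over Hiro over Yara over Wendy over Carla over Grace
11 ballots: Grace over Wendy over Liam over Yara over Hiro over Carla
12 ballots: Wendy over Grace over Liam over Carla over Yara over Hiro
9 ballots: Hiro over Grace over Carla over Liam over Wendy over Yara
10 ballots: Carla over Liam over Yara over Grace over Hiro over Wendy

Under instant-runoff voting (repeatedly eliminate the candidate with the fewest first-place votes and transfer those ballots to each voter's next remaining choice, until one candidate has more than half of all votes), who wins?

Grace

Round 1: Carla 10, Liam 14, Yara 0, Hiro 9, Grace 11, Wendy 12. Yara eliminated.
Round 2: Carla 10, Liam 14, Hiro 9, Grace 11, Wendy 12. Hiro eliminated.
Round 3: Carla 10, Liam 14, Grace 20, Wendy 12. Carla eliminated.
Round 4: Liam 24, Grace 20, Wendy 12. Wendy eliminated.
Round 5: Liam 24, Grace 32. Grace has a majority (≥29).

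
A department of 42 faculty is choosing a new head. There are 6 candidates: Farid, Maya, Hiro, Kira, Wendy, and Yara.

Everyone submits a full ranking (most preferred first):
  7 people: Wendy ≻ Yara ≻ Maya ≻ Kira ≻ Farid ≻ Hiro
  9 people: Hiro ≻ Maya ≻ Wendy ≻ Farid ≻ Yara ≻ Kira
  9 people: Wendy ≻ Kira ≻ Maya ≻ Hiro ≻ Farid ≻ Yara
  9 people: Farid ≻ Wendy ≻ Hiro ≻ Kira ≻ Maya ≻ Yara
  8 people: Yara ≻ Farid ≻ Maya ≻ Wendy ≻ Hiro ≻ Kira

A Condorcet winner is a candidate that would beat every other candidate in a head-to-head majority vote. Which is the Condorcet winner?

Wendy

Wendy vs Farid: 25–17
Wendy vs Maya: 25–17
Wendy vs Hiro: 33–9
Wendy vs Kira: 42–0
Wendy vs Yara: 34–8
Wendy beats every other candidate.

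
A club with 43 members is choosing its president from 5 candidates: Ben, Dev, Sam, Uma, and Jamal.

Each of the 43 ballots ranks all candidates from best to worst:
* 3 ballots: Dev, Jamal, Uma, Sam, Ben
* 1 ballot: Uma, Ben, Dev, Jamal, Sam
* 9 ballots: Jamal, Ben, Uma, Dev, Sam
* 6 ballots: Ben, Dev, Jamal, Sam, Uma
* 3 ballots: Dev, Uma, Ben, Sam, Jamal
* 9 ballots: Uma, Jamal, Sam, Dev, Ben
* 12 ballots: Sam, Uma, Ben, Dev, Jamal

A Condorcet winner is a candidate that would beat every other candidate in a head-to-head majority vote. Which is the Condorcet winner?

Uma

Uma vs Ben: 28–15
Uma vs Dev: 31–12
Uma vs Sam: 25–18
Uma vs Jamal: 25–18
Uma beats every other candidate.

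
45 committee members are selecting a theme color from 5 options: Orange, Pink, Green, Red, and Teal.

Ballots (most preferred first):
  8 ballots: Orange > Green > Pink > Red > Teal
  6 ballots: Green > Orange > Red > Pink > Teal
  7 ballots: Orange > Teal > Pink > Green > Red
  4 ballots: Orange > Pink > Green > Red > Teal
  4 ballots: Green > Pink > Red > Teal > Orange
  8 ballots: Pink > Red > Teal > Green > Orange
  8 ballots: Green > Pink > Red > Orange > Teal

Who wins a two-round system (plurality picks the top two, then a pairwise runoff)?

Round 1 first-place votes: Orange 19, Pink 8, Green 18, Red 0, Teal 0. Orange and Green advance.
Runoff: Orange is ranked above Green on 19 ballots, Green above Orange on 26.

Green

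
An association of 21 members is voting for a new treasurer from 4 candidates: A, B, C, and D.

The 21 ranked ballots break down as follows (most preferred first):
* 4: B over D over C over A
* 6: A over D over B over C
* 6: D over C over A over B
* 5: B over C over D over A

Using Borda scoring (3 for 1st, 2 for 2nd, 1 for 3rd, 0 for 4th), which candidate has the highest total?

A: 4×0 + 6×3 + 6×1 + 5×0 = 24
B: 4×3 + 6×1 + 6×0 + 5×3 = 33
C: 4×1 + 6×0 + 6×2 + 5×2 = 26
D: 4×2 + 6×2 + 6×3 + 5×1 = 43

D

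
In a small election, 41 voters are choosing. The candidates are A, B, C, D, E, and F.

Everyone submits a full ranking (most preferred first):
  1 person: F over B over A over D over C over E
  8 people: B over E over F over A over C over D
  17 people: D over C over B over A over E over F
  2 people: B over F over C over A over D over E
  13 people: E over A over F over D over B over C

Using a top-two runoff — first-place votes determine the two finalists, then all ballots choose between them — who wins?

Round 1 first-place votes: A 0, B 10, C 0, D 17, E 13, F 1. D and E advance.
Runoff: D is ranked above E on 20 ballots, E above D on 21.

E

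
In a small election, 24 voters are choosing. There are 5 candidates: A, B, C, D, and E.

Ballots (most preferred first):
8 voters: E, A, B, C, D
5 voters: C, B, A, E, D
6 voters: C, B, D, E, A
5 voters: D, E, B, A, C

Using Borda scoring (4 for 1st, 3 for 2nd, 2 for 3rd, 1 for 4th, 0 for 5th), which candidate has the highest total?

A: 8×3 + 5×2 + 6×0 + 5×1 = 39
B: 8×2 + 5×3 + 6×3 + 5×2 = 59
C: 8×1 + 5×4 + 6×4 + 5×0 = 52
D: 8×0 + 5×0 + 6×2 + 5×4 = 32
E: 8×4 + 5×1 + 6×1 + 5×3 = 58

B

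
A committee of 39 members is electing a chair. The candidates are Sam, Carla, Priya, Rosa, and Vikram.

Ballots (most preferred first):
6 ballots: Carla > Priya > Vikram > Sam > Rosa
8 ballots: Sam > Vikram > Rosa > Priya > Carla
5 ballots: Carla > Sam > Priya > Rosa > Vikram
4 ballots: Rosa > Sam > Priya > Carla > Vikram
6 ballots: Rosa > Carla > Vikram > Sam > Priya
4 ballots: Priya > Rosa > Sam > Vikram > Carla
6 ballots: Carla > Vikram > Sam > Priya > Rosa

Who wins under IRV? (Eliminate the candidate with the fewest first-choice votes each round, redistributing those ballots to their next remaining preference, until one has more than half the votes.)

Round 1: Sam 8, Carla 17, Priya 4, Rosa 10, Vikram 0. Vikram eliminated.
Round 2: Sam 8, Carla 17, Priya 4, Rosa 10. Priya eliminated.
Round 3: Sam 8, Carla 17, Rosa 14. Sam eliminated.
Round 4: Carla 17, Rosa 22. Rosa has a majority (≥20).

Rosa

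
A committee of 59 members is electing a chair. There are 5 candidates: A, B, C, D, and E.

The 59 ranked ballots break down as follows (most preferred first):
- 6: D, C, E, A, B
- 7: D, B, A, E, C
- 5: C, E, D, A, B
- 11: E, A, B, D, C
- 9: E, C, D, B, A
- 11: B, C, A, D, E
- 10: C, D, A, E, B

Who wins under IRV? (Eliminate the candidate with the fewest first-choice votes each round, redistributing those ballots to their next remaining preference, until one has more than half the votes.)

C

Round 1: A 0, B 11, C 15, D 13, E 20. A eliminated.
Round 2: B 11, C 15, D 13, E 20. B eliminated.
Round 3: C 26, D 13, E 20. D eliminated.
Round 4: C 32, E 27. C has a majority (≥30).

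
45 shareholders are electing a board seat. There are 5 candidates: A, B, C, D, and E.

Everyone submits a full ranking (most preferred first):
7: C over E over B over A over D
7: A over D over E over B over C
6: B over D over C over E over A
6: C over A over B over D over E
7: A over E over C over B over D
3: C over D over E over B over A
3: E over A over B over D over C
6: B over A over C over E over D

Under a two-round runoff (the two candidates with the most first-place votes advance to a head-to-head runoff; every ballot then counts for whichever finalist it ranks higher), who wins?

A

Round 1 first-place votes: A 14, B 12, C 16, D 0, E 3. C and A advance.
Runoff: C is ranked above A on 22 ballots, A above C on 23.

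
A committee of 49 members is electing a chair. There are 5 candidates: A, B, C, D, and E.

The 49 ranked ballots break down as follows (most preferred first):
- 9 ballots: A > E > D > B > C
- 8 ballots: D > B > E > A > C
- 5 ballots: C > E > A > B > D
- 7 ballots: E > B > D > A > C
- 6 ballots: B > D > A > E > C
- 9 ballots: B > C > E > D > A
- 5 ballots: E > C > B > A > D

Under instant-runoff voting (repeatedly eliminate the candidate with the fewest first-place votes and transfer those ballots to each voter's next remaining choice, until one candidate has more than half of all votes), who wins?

E

Round 1: A 9, B 15, C 5, D 8, E 12. C eliminated.
Round 2: A 9, B 15, D 8, E 17. D eliminated.
Round 3: A 9, B 23, E 17. A eliminated.
Round 4: B 23, E 26. E has a majority (≥25).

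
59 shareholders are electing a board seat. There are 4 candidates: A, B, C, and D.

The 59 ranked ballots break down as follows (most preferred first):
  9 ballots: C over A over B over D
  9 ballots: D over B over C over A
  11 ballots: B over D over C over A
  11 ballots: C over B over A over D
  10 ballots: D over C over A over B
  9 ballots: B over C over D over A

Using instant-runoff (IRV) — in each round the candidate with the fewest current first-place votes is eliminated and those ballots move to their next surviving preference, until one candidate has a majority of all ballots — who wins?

Round 1: A 0, B 20, C 20, D 19. A eliminated.
Round 2: B 20, C 20, D 19. D eliminated.
Round 3: B 29, C 30. C has a majority (≥30).

C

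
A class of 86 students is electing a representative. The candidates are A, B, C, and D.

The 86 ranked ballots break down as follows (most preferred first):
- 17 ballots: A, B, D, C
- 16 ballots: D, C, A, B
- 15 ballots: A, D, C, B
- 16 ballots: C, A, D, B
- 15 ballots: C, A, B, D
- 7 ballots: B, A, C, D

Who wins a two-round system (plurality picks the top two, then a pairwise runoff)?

Round 1 first-place votes: A 32, B 7, C 31, D 16. A and C advance.
Runoff: A is ranked above C on 39 ballots, C above A on 47.

C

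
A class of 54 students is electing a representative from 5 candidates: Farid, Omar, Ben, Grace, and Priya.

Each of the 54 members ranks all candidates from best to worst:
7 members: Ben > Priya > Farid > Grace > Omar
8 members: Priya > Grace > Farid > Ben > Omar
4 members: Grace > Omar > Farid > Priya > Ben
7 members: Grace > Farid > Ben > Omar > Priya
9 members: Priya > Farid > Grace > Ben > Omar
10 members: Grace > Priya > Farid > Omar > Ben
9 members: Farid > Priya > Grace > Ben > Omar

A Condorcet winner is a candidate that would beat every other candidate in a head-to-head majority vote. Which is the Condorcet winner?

Priya

Priya vs Farid: 34–20
Priya vs Omar: 43–11
Priya vs Ben: 40–14
Priya vs Grace: 33–21
Priya beats every other candidate.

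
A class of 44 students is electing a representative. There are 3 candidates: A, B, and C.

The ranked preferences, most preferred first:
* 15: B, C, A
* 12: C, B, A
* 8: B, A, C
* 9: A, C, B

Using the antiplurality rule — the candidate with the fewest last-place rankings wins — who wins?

Last-place votes: A 27, B 9, C 8.

C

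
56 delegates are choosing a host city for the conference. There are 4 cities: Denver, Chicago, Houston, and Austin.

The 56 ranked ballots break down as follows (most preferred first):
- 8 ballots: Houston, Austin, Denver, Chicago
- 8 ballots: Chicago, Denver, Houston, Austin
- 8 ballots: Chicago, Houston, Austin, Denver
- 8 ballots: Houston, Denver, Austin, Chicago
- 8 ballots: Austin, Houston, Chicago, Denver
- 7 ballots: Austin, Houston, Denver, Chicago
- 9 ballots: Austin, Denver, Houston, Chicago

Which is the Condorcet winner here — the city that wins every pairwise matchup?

Houston

Houston vs Denver: 39–17
Houston vs Chicago: 40–16
Houston vs Austin: 32–24
Houston beats every other city.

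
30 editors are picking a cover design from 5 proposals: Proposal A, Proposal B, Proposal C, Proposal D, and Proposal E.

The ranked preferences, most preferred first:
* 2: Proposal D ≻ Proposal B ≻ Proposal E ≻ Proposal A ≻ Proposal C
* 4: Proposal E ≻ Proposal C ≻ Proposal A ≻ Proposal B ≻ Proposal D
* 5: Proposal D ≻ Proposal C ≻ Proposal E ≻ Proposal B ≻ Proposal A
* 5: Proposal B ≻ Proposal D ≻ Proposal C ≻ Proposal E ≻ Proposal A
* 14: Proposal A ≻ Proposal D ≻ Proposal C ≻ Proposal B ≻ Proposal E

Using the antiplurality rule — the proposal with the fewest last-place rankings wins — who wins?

Last-place votes: Proposal A 10, Proposal B 0, Proposal C 2, Proposal D 4, Proposal E 14.

Proposal B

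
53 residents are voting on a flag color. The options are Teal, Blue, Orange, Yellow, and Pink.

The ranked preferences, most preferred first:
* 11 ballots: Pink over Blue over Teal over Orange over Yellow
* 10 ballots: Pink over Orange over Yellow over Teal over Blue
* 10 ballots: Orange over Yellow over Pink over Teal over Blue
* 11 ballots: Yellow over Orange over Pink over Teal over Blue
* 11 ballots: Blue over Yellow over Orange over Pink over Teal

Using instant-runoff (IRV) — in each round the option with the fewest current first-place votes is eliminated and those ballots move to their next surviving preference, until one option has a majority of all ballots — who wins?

Yellow

Round 1: Teal 0, Blue 11, Orange 10, Yellow 11, Pink 21. Teal eliminated.
Round 2: Blue 11, Orange 10, Yellow 11, Pink 21. Orange eliminated.
Round 3: Blue 11, Yellow 21, Pink 21. Blue eliminated.
Round 4: Yellow 32, Pink 21. Yellow has a majority (≥27).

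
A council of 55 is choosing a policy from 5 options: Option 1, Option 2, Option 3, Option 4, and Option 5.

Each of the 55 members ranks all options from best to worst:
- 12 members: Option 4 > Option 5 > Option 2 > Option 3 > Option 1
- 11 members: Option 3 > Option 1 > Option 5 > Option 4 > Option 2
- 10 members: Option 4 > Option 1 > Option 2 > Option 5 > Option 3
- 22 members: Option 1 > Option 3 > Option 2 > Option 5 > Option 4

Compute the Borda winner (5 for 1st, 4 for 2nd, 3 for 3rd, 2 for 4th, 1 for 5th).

Option 1

Option 1: 12×1 + 11×4 + 10×4 + 22×5 = 206
Option 2: 12×3 + 11×1 + 10×3 + 22×3 = 143
Option 3: 12×2 + 11×5 + 10×1 + 22×4 = 177
Option 4: 12×5 + 11×2 + 10×5 + 22×1 = 154
Option 5: 12×4 + 11×3 + 10×2 + 22×2 = 145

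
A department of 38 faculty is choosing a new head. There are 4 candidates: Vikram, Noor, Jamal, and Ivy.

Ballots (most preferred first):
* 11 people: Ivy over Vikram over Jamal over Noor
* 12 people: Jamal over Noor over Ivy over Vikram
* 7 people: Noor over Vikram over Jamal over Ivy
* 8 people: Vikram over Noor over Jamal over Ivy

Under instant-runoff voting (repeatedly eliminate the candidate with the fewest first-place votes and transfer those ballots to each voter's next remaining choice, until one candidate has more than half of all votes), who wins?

Vikram

Round 1: Vikram 8, Noor 7, Jamal 12, Ivy 11. Noor eliminated.
Round 2: Vikram 15, Jamal 12, Ivy 11. Ivy eliminated.
Round 3: Vikram 26, Jamal 12. Vikram has a majority (≥20).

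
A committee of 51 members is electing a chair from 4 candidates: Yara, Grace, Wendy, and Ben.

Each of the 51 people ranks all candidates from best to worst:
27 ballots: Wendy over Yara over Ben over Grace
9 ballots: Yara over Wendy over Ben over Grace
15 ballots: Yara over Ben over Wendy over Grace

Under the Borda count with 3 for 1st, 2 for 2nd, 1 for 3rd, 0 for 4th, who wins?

Yara: 27×2 + 9×3 + 15×3 = 126
Grace: 27×0 + 9×0 + 15×0 = 0
Wendy: 27×3 + 9×2 + 15×1 = 114
Ben: 27×1 + 9×1 + 15×2 = 66

Yara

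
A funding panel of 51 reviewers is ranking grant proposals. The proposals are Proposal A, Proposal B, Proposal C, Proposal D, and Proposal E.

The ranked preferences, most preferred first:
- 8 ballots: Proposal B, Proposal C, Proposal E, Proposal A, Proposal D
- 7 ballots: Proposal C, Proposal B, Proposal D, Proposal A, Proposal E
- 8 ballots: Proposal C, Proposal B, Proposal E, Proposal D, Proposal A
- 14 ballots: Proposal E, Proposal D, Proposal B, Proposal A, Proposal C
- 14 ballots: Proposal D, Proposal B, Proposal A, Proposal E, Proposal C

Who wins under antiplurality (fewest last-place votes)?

Proposal B

Last-place votes: Proposal A 8, Proposal B 0, Proposal C 28, Proposal D 8, Proposal E 7.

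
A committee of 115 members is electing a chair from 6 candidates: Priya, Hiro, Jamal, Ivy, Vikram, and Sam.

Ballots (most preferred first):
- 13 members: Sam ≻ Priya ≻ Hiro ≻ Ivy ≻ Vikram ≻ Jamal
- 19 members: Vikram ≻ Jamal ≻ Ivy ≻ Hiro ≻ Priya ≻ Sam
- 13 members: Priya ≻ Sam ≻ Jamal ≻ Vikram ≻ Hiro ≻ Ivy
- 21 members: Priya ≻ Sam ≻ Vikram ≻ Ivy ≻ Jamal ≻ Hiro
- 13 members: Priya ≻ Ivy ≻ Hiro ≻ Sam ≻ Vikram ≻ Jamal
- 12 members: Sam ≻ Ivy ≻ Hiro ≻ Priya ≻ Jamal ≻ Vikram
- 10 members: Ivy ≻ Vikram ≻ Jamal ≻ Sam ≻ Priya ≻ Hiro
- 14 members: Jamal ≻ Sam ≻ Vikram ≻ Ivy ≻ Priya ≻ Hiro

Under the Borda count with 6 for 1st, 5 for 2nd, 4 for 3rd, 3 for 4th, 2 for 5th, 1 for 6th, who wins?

Sam

Priya: 13×5 + 19×2 + 13×6 + 21×6 + 13×6 + 12×3 + 10×2 + 14×2 = 469
Hiro: 13×4 + 19×3 + 13×2 + 21×1 + 13×4 + 12×4 + 10×1 + 14×1 = 280
Jamal: 13×1 + 19×5 + 13×4 + 21×2 + 13×1 + 12×2 + 10×4 + 14×6 = 363
Ivy: 13×3 + 19×4 + 13×1 + 21×3 + 13×5 + 12×5 + 10×6 + 14×3 = 418
Vikram: 13×2 + 19×6 + 13×3 + 21×4 + 13×2 + 12×1 + 10×5 + 14×4 = 407
Sam: 13×6 + 19×1 + 13×5 + 21×5 + 13×3 + 12×6 + 10×3 + 14×5 = 478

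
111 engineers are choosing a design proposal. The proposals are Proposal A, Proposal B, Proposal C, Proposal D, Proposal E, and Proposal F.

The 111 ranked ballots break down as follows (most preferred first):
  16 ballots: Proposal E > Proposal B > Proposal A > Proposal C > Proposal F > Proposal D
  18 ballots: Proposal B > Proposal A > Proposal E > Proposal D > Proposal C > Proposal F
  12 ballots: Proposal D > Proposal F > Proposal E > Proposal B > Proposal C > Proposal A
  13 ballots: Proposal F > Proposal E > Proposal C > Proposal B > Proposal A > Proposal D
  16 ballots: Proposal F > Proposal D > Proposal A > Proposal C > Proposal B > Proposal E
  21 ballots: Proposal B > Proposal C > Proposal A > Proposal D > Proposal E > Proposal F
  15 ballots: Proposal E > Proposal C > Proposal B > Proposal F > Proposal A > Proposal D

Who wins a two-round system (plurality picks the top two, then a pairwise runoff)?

Round 1 first-place votes: Proposal A 0, Proposal B 39, Proposal C 0, Proposal D 12, Proposal E 31, Proposal F 29. Proposal B and Proposal E advance.
Runoff: Proposal B is ranked above Proposal E on 55 ballots, Proposal E above Proposal B on 56.

Proposal E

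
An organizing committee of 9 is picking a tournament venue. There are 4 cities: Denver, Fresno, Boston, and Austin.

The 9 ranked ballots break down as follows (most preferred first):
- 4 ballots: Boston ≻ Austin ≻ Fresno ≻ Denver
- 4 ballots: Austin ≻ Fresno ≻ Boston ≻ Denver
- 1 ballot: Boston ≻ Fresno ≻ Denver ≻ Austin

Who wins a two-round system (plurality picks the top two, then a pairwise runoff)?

Boston

Round 1 first-place votes: Denver 0, Fresno 0, Boston 5, Austin 4. Boston and Austin advance.
Runoff: Boston is ranked above Austin on 5 ballots, Austin above Boston on 4.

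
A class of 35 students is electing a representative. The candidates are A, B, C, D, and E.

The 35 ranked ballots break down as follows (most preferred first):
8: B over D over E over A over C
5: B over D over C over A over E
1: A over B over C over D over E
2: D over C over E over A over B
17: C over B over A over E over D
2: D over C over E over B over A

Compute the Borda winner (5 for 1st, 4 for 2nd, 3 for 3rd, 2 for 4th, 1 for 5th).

A: 8×2 + 5×2 + 1×5 + 2×2 + 17×3 + 2×1 = 88
B: 8×5 + 5×5 + 1×4 + 2×1 + 17×4 + 2×2 = 143
C: 8×1 + 5×3 + 1×3 + 2×4 + 17×5 + 2×4 = 127
D: 8×4 + 5×4 + 1×2 + 2×5 + 17×1 + 2×5 = 91
E: 8×3 + 5×1 + 1×1 + 2×3 + 17×2 + 2×3 = 76

B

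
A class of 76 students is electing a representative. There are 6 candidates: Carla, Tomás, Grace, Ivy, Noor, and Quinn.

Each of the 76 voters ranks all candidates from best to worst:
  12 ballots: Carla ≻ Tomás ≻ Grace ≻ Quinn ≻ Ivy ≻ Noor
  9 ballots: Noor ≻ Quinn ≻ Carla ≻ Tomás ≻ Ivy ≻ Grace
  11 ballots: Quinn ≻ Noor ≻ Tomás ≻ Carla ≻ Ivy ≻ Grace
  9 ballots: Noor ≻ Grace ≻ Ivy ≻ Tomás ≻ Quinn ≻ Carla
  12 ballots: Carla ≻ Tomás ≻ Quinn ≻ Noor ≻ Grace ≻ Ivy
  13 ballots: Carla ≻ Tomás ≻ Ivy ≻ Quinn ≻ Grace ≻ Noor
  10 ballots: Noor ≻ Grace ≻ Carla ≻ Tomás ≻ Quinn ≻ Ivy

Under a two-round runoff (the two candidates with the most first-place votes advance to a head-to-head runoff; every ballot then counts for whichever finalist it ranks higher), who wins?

Round 1 first-place votes: Carla 37, Tomás 0, Grace 0, Ivy 0, Noor 28, Quinn 11. Carla and Noor advance.
Runoff: Carla is ranked above Noor on 37 ballots, Noor above Carla on 39.

Noor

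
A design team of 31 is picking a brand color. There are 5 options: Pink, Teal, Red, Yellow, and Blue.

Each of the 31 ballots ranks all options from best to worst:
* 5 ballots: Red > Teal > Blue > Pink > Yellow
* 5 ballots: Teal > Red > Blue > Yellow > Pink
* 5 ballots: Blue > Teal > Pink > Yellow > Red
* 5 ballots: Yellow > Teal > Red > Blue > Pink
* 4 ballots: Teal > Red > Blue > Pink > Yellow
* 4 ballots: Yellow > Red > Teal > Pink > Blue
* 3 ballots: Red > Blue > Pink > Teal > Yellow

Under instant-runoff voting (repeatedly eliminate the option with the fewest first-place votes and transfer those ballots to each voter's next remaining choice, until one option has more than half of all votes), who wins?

Teal

Round 1: Pink 0, Teal 9, Red 8, Yellow 9, Blue 5. Pink eliminated.
Round 2: Teal 9, Red 8, Yellow 9, Blue 5. Blue eliminated.
Round 3: Teal 14, Red 8, Yellow 9. Red eliminated.
Round 4: Teal 22, Yellow 9. Teal has a majority (≥16).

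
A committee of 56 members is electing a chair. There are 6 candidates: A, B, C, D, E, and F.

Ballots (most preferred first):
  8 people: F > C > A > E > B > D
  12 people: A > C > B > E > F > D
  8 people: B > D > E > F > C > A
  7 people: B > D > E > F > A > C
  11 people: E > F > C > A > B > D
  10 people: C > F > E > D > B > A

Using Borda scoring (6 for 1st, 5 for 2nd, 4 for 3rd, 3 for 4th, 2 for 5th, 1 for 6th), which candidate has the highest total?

A: 8×4 + 12×6 + 8×1 + 7×2 + 11×3 + 10×1 = 169
B: 8×2 + 12×4 + 8×6 + 7×6 + 11×2 + 10×2 = 196
C: 8×5 + 12×5 + 8×2 + 7×1 + 11×4 + 10×6 = 227
D: 8×1 + 12×1 + 8×5 + 7×5 + 11×1 + 10×3 = 136
E: 8×3 + 12×3 + 8×4 + 7×4 + 11×6 + 10×4 = 226
F: 8×6 + 12×2 + 8×3 + 7×3 + 11×5 + 10×5 = 222

C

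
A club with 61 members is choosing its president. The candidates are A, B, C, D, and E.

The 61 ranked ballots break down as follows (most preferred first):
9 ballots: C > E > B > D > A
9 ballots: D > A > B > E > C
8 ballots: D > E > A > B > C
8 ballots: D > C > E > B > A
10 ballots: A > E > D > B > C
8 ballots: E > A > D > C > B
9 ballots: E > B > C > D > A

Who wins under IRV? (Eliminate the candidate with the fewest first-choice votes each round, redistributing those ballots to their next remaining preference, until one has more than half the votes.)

Round 1: A 10, B 0, C 9, D 25, E 17. B eliminated.
Round 2: A 10, C 9, D 25, E 17. C eliminated.
Round 3: A 10, D 25, E 26. A eliminated.
Round 4: D 25, E 36. E has a majority (≥31).

E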